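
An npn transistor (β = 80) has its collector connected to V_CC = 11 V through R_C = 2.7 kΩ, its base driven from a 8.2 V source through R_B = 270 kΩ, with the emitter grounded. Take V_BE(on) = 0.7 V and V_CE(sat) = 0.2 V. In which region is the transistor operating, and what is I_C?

Assume active. Base-emitter loop: I_B = (V_BB − V_BE)/R_B = (8.2 − 0.7)/270 = 0.0278 mA.
I_C = β·I_B = 80×0.0278 = 2.22 mA.
V_CE = V_CC − I_C·R_C = 11 − 2.22×2.7 = 5 V > V_CE(sat), so the active-region assumption holds.

active; I_C ≈ 2.2 mA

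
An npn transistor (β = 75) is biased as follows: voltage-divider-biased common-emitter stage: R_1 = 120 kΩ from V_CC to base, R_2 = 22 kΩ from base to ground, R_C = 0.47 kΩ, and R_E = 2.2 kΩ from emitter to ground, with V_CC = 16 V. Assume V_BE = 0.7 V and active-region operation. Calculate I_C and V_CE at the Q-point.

I_C ≈ 0.72 mA, V_CE ≈ 14 V

Thevenize the base divider: V_Th = V_CC·R_2/(R_1+R_2) = 16×22/142 = 2.48 V, R_Th = R_1‖R_2 = 18.6 kΩ.
Base-emitter loop: V_Th = I_B·R_Th + V_BE + (β+1)I_B·R_E, so I_B = (2.48 − 0.7) / (18.6 + 76×2.2) = 0.00957 mA.
I_C = β·I_B = 75×0.00957 = 0.718 mA, and I_E = (β+1)I_B = 0.728 mA.
V_CE = V_CC − I_C·R_C − I_E·R_E = 16 − 0.718×0.47 − 0.728×2.2 = 14.1 V.
V_CE = 14.1 V > 0.2 V confirms active-region operation.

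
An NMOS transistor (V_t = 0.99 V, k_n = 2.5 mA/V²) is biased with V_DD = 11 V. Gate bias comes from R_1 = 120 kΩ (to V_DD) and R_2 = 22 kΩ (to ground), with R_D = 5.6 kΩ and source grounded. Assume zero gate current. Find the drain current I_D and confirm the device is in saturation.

V_G = V_DD·R_2/(R_1+R_2) = 11×22/142 = 1.7 V. With the source grounded, V_GS = V_G = 1.7 V.
Assume saturation: I_D = (k_n/2)(V_GS − V_t)² = (2.5/2)×(1.7 − 0.99)² = 1.25×0.714² = 0.638 mA.
V_DS = V_DD − I_D·R_D = 11 − 0.638×5.6 = 7.43 V.
Saturation requires V_DS ≥ V_GS − V_t = 0.714 V; 7.43 ≥ 0.714 ✓.

I_D ≈ 0.64 mA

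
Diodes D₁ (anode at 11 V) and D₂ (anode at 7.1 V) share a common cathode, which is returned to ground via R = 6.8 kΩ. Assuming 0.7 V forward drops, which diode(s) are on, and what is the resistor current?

Assume both conduct. Then node N would need to be at both 11−0.7 = 10.3 V and 7.1−0.7 = 6.4 V, which is impossible.
Assume only D₁ conducts: V_N = 11 − 0.7 = 10.3 V, so I_R = 10.3/6.8 = 1.51 mA.
Check D₂: its anode-to-cathode voltage is 7.1 − 10.3 = -3.2 V < 0.7 V, so it is off. The assumption is consistent.

Only D₁ conducts; I_R ≈ 1.5 mA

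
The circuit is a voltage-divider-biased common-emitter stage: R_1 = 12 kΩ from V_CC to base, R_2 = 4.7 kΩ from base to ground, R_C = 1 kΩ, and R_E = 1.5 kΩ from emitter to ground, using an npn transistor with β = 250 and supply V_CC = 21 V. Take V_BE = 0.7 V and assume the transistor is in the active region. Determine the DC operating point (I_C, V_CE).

Thevenize the base divider: V_Th = V_CC·R_2/(R_1+R_2) = 21×4.7/16.7 = 5.91 V, R_Th = R_1‖R_2 = 3.38 kΩ.
Base-emitter loop: V_Th = I_B·R_Th + V_BE + (β+1)I_B·R_E, so I_B = (5.91 − 0.7) / (3.38 + 251×1.5) = 0.0137 mA.
I_C = β·I_B = 250×0.0137 = 3.43 mA, and I_E = (β+1)I_B = 3.44 mA.
V_CE = V_CC − I_C·R_C − I_E·R_E = 21 − 3.43×1 − 3.44×1.5 = 12.4 V.
V_CE = 12.4 V > 0.2 V confirms active-region operation.

I_C ≈ 3.4 mA, V_CE ≈ 12 V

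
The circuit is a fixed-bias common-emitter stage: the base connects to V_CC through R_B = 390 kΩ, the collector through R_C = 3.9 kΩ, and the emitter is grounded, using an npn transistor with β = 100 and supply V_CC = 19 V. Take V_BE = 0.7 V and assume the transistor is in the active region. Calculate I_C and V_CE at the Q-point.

I_C ≈ 4.7 mA, V_CE ≈ 0.7 V

Base loop: V_CC = I_B·R_B + V_BE, so I_B = (19 − 0.7)/390 kΩ = 0.0469 mA.
In the active region I_C = β·I_B = 100 × 0.0469 = 4.69 mA.
Collector loop: V_CE = V_CC − I_C·R_C = 19 − 4.69×3.9 = 0.7 V.
Since V_CE = 0.7 V > V_CE(sat) ≈ 0.2 V, the transistor is in the active region as assumed.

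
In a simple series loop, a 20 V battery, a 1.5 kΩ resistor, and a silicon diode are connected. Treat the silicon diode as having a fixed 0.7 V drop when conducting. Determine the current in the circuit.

I ≈ 13 mA

KVL around the loop: 20 = V_D + I·R = 0.7 + I × 1.5 kΩ.
So I = (20 − 0.7) / 1.5 kΩ = 19.3 / 1.5 = 12.9 mA.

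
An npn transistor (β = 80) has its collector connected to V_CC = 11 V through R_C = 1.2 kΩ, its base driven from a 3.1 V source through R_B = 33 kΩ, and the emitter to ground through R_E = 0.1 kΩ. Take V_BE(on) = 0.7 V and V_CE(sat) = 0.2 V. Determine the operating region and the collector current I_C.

active; I_C ≈ 4.7 mA

Assume active. Base-emitter loop: I_B = (V_BB − V_BE)/(R_B + (β+1)R_E) = (3.1 − 0.7)/(33 + 81×0.1) = 0.0584 mA.
I_C = β·I_B = 80×0.0584 = 4.67 mA.
V_CE = V_CC − I_C·R_C − I_E·R_E = 11 − 4.67×1.2 − 4.73×0.1 = 4.92 V > V_CE(sat), so the active-region assumption holds.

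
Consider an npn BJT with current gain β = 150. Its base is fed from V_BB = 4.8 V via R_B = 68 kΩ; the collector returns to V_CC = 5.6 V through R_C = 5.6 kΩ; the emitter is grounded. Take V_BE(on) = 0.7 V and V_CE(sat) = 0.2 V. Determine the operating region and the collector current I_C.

saturation; I_C ≈ 0.96 mA

Assume active: I_B = (4.8 − 0.7)/68 = 0.0603 mA, giving I_C = β·I_B = 9.04 mA.
But then V_CE = 5.6 − 9.04×5.6 = -45 V < V_CE(sat) = 0.2 V — impossible in the active region.
So the transistor is saturated. With V_CE = 0.2 V, I_C = (V_CC − 0.2)/R_C = 5.4/5.6 = 0.964 mA.
Check: β·I_B = 9.04 mA > I_C = 0.964 mA, confirming saturation.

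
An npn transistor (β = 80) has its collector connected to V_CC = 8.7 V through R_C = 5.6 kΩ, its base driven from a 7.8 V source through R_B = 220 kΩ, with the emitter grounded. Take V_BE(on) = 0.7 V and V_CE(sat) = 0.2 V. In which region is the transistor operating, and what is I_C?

Assume active: I_B = (7.8 − 0.7)/220 = 0.0323 mA, giving I_C = β·I_B = 2.58 mA.
But then V_CE = 8.7 − 2.58×5.6 = -5.76 V < V_CE(sat) = 0.2 V — impossible in the active region.
So the transistor is saturated. With V_CE = 0.2 V, I_C = (V_CC − 0.2)/R_C = 8.5/5.6 = 1.52 mA.
Check: β·I_B = 2.58 mA > I_C = 1.52 mA, confirming saturation.

saturation; I_C ≈ 1.5 mA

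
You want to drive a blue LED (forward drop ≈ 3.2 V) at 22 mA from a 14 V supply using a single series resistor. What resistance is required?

The resistor drops V_S − V_D = 14 − 3.2 = 10.8 V at 22 mA.
R = 10.8 V / 22 mA = 0.491 kΩ.

R ≈ 0.49 kΩ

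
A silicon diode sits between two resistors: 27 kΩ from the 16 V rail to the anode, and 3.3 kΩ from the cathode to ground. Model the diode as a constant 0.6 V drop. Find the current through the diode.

The two resistors are in series with the diode, so KVL gives 16 = I·27 + 0.6 + I·3.3.
I = (16 − 0.6) / (27 + 3.3) kΩ = 15.4 / 30.3 = 0.508 mA.

I ≈ 0.51 mA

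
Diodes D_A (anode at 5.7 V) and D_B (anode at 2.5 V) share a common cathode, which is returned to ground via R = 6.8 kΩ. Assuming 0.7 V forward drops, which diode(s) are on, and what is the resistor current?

Assume both conduct. Then node N would need to be at both 5.7−0.7 = 5 V and 2.5−0.7 = 1.8 V, which is impossible.
Assume only D_A conducts: V_N = 5.7 − 0.7 = 5 V, so I_R = 5/6.8 = 0.735 mA.
Check D_B: its anode-to-cathode voltage is 2.5 − 5 = -2.5 V < 0.7 V, so it is off. The assumption is consistent.

Only D_A conducts; I_R ≈ 0.74 mA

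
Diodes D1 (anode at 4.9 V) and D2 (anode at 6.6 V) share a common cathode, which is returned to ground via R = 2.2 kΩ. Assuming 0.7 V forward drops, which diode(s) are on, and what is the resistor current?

Assume both conduct. Then node N would need to be at both 4.9−0.7 = 4.2 V and 6.6−0.7 = 5.9 V, which is impossible.
Assume only D2 conducts: V_N = 6.6 − 0.7 = 5.9 V, so I_R = 5.9/2.2 = 2.68 mA.
Check D1: its anode-to-cathode voltage is 4.9 − 5.9 = -1 V < 0.7 V, so it is off. The assumption is consistent.

Only D2 conducts; I_R ≈ 2.7 mA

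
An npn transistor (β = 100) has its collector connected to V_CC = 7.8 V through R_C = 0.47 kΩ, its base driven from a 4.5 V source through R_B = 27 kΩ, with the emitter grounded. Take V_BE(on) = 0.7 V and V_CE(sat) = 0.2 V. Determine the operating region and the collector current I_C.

Assume active. Base-emitter loop: I_B = (V_BB − V_BE)/R_B = (4.5 − 0.7)/27 = 0.141 mA.
I_C = β·I_B = 100×0.141 = 14.1 mA.
V_CE = V_CC − I_C·R_C = 7.8 − 14.1×0.47 = 1.19 V > V_CE(sat), so the active-region assumption holds.

active; I_C ≈ 14 mA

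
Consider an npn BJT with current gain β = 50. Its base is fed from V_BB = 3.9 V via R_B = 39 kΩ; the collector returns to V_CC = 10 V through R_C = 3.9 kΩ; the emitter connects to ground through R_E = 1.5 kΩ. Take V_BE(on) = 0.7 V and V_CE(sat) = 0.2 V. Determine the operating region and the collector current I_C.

Assume active. Base-emitter loop: I_B = (V_BB − V_BE)/(R_B + (β+1)R_E) = (3.9 − 0.7)/(39 + 51×1.5) = 0.0277 mA.
I_C = β·I_B = 50×0.0277 = 1.39 mA.
V_CE = V_CC − I_C·R_C − I_E·R_E = 10 − 1.39×3.9 − 1.41×1.5 = 2.48 V > V_CE(sat), so the active-region assumption holds.

active; I_C ≈ 1.4 mA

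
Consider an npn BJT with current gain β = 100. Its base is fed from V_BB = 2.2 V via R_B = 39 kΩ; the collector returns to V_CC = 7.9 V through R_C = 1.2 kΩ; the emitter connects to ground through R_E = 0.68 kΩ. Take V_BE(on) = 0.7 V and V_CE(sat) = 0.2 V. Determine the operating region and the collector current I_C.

Assume active. Base-emitter loop: I_B = (V_BB − V_BE)/(R_B + (β+1)R_E) = (2.2 − 0.7)/(39 + 101×0.68) = 0.0139 mA.
I_C = β·I_B = 100×0.0139 = 1.39 mA.
V_CE = V_CC − I_C·R_C − I_E·R_E = 7.9 − 1.39×1.2 − 1.41×0.68 = 5.27 V > V_CE(sat), so the active-region assumption holds.

active; I_C ≈ 1.4 mA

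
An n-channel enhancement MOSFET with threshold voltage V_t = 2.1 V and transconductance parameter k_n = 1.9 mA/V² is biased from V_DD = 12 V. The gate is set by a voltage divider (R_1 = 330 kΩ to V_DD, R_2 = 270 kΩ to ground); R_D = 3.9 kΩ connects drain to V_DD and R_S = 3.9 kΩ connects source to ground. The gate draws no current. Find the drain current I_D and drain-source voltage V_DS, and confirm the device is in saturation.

I_D ≈ 0.64 mA, V_DS ≈ 7 V

V_G = V_DD·R_2/(R_1+R_2) = 12×270/600 = 5.4 V.
Assume saturation: I_D = (k_n/2)(V_GS − V_t)² with V_GS = V_G − I_D·R_S = 5.4 − 3.9·I_D.
Substituting gives 14.4·I_D² − 25.5·I_D + 10.3 = 0, with roots I_D = 0.636 or 1.13 mA.
The root I_D = 1.13 mA gives V_GS = 1.01 V ≤ V_t, so take I_D = 0.636 mA.
Then V_GS = 2.92 V and V_DS = V_DD − I_D(R_D+R_S) = 12 − 0.636×7.8 = 7.04 V.
Saturation requires V_DS ≥ V_GS − V_t = 0.818 V; 7.04 ≥ 0.818 ✓.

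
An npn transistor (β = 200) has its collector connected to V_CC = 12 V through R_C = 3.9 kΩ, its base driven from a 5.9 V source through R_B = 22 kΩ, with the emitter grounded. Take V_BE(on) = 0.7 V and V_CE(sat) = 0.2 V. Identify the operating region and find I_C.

saturation; I_C ≈ 3 mA

Assume active: I_B = (5.9 − 0.7)/22 = 0.236 mA, giving I_C = β·I_B = 47.3 mA.
But then V_CE = 12 − 47.3×3.9 = -172 V < V_CE(sat) = 0.2 V — impossible in the active region.
So the transistor is saturated. With V_CE = 0.2 V, I_C = (V_CC − 0.2)/R_C = 11.8/3.9 = 3.03 mA.
Check: β·I_B = 47.3 mA > I_C = 3.03 mA, confirming saturation.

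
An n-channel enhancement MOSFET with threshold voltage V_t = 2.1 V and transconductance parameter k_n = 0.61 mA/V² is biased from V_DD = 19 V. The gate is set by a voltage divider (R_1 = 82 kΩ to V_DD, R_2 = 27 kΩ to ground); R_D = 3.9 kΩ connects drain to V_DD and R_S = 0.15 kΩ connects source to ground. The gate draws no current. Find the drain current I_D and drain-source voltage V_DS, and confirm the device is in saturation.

V_G = V_DD·R_2/(R_1+R_2) = 19×27/109 = 4.71 V.
Assume saturation: I_D = (k_n/2)(V_GS − V_t)² with V_GS = V_G − I_D·R_S = 4.71 − 0.15·I_D.
Substituting gives 0.00686·I_D² − 1.24·I_D + 2.07 = 0, with roots I_D = 1.69 or 179 mA.
The root I_D = 179 mA gives V_GS = -22.1 V ≤ V_t, so take I_D = 1.69 mA.
Then V_GS = 4.45 V and V_DS = V_DD − I_D(R_D+R_S) = 19 − 1.69×4.05 = 12.2 V.
Saturation requires V_DS ≥ V_GS − V_t = 2.35 V; 12.2 ≥ 2.35 ✓.

I_D ≈ 1.7 mA, V_DS ≈ 12 V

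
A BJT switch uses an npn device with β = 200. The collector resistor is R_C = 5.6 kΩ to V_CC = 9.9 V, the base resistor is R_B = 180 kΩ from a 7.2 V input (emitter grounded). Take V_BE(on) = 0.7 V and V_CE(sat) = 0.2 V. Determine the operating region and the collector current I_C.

saturation; I_C ≈ 1.7 mA

Assume active: I_B = (7.2 − 0.7)/180 = 0.0361 mA, giving I_C = β·I_B = 7.22 mA.
But then V_CE = 9.9 − 7.22×5.6 = -30.5 V < V_CE(sat) = 0.2 V — impossible in the active region.
So the transistor is saturated. With V_CE = 0.2 V, I_C = (V_CC − 0.2)/R_C = 9.7/5.6 = 1.73 mA.
Check: β·I_B = 7.22 mA > I_C = 1.73 mA, confirming saturation.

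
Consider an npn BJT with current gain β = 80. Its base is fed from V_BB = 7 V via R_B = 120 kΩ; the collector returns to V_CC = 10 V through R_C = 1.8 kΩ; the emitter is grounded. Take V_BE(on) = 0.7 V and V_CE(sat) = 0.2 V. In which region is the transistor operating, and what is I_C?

Assume active. Base-emitter loop: I_B = (V_BB − V_BE)/R_B = (7 − 0.7)/120 = 0.0525 mA.
I_C = β·I_B = 80×0.0525 = 4.2 mA.
V_CE = V_CC − I_C·R_C = 10 − 4.2×1.8 = 2.44 V > V_CE(sat), so the active-region assumption holds.

active; I_C ≈ 4.2 mA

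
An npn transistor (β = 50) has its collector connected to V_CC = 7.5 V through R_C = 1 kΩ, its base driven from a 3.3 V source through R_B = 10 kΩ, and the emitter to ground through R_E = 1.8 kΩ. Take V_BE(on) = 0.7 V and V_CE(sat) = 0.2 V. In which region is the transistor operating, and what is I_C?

active; I_C ≈ 1.3 mA

Assume active. Base-emitter loop: I_B = (V_BB − V_BE)/(R_B + (β+1)R_E) = (3.3 − 0.7)/(10 + 51×1.8) = 0.0255 mA.
I_C = β·I_B = 50×0.0255 = 1.28 mA.
V_CE = V_CC − I_C·R_C − I_E·R_E = 7.5 − 1.28×1 − 1.3×1.8 = 3.88 V > V_CE(sat), so the active-region assumption holds.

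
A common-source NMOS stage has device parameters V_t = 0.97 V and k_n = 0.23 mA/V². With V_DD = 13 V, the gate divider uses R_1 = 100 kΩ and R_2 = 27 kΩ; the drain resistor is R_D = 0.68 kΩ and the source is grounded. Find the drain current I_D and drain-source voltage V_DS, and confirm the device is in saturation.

V_G = V_DD·R_2/(R_1+R_2) = 13×27/127 = 2.76 V. With the source grounded, V_GS = V_G = 2.76 V.
Assume saturation: I_D = (k_n/2)(V_GS − V_t)² = (0.23/2)×(2.76 − 0.97)² = 0.115×1.79² = 0.37 mA.
V_DS = V_DD − I_D·R_D = 13 − 0.37×0.68 = 12.7 V.
Saturation requires V_DS ≥ V_GS − V_t = 1.79 V; 12.7 ≥ 1.79 ✓.

I_D ≈ 0.37 mA, V_DS ≈ 13 V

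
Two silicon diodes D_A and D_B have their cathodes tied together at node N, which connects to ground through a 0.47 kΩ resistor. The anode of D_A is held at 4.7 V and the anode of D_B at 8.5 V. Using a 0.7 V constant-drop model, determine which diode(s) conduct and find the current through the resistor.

Assume both conduct. Then node N would need to be at both 4.7−0.7 = 4 V and 8.5−0.7 = 7.8 V, which is impossible.
Assume only D_B conducts: V_N = 8.5 − 0.7 = 7.8 V, so I_R = 7.8/0.47 = 16.6 mA.
Check D_A: its anode-to-cathode voltage is 4.7 − 7.8 = -3.1 V < 0.7 V, so it is off. The assumption is consistent.

Only D_B conducts; I_R ≈ 17 mA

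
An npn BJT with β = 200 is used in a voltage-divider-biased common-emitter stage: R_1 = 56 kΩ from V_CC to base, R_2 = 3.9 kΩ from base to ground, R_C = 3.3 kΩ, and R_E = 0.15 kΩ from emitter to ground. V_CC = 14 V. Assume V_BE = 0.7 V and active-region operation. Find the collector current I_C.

I_C ≈ 1.3 mA

Thevenize the base divider: V_Th = V_CC·R_2/(R_1+R_2) = 14×3.9/59.9 = 0.912 V, R_Th = R_1‖R_2 = 3.65 kΩ.
Base-emitter loop: V_Th = I_B·R_Th + V_BE + (β+1)I_B·R_E, so I_B = (0.912 − 0.7) / (3.65 + 201×0.15) = 0.00626 mA.
I_C = β·I_B = 200×0.00626 = 1.25 mA, and I_E = (β+1)I_B = 1.26 mA.
V_CE = V_CC − I_C·R_C − I_E·R_E = 14 − 1.25×3.3 − 1.26×0.15 = 9.68 V.
V_CE = 9.68 V > 0.2 V confirms active-region operation.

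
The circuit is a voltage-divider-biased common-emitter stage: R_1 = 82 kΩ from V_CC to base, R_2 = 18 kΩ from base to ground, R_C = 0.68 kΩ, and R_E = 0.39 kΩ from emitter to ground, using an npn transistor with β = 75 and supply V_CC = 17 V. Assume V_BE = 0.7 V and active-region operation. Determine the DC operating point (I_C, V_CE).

I_C ≈ 4 mA, V_CE ≈ 13 V

Thevenize the base divider: V_Th = V_CC·R_2/(R_1+R_2) = 17×18/100 = 3.06 V, R_Th = R_1‖R_2 = 14.8 kΩ.
Base-emitter loop: V_Th = I_B·R_Th + V_BE + (β+1)I_B·R_E, so I_B = (3.06 − 0.7) / (14.8 + 76×0.39) = 0.0532 mA.
I_C = β·I_B = 75×0.0532 = 3.99 mA, and I_E = (β+1)I_B = 4.04 mA.
V_CE = V_CC − I_C·R_C − I_E·R_E = 17 − 3.99×0.68 − 4.04×0.39 = 12.7 V.
V_CE = 12.7 V > 0.2 V confirms active-region operation.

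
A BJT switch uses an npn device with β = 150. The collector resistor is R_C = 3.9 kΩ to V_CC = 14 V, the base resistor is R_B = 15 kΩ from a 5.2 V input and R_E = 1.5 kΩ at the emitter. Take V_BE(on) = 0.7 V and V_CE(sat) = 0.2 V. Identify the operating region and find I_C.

Assume active: I_B = (5.2 − 0.7)/(15 + 151×1.5) = 0.0186 mA, I_C = β·I_B = 2.8 mA.
Then V_CE = 14 − 2.8×3.9 − 2.81×1.5 = -1.12 V < 0.2 V — the active assumption fails.
Re-solve with V_CE = 0.2 V. KCL at the emitter: V_E/R_E = (V_BB−0.7−V_E)/R_B + (V_CC−0.2−V_E)/R_C, giving V_E = 3.88 V.
I_C = (V_CC − 0.2 − V_E)/R_C = (13.8 − 3.88)/3.9 = 2.54 mA.
Check: I_B = (4.5 − 3.88)/15 = 0.0415 mA, and β·I_B = 6.22 mA > I_C, confirming saturation.

saturation; I_C ≈ 2.5 mA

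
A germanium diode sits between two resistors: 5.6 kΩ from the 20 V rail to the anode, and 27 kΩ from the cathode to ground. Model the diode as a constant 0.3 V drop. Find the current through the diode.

I ≈ 0.6 mA

The two resistors are in series with the diode, so KVL gives 20 = I·5.6 + 0.3 + I·27.
I = (20 − 0.3) / (5.6 + 27) kΩ = 19.7 / 32.6 = 0.604 mA.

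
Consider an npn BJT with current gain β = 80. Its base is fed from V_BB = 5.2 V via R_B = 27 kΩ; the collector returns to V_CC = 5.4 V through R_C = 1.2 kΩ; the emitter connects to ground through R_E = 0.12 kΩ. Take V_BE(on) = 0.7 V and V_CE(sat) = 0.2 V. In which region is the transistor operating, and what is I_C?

Assume active: I_B = (5.2 − 0.7)/(27 + 81×0.12) = 0.123 mA, I_C = β·I_B = 9.8 mA.
Then V_CE = 5.4 − 9.8×1.2 − 9.93×0.12 = -7.56 V < 0.2 V — the active assumption fails.
Re-solve with V_CE = 0.2 V. KCL at the emitter: V_E/R_E = (V_BB−0.7−V_E)/R_B + (V_CC−0.2−V_E)/R_C, giving V_E = 0.489 V.
I_C = (V_CC − 0.2 − V_E)/R_C = (5.2 − 0.489)/1.2 = 3.93 mA.
Check: I_B = (4.5 − 0.489)/27 = 0.149 mA, and β·I_B = 11.9 mA > I_C, confirming saturation.

saturation; I_C ≈ 3.9 mA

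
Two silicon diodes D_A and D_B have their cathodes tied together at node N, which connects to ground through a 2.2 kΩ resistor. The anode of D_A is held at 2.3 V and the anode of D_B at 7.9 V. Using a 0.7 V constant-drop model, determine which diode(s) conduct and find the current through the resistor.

Only D_B conducts; I_R ≈ 3.3 mA

Assume both conduct. Then node N would need to be at both 2.3−0.7 = 1.6 V and 7.9−0.7 = 7.2 V, which is impossible.
Assume only D_B conducts: V_N = 7.9 − 0.7 = 7.2 V, so I_R = 7.2/2.2 = 3.27 mA.
Check D_A: its anode-to-cathode voltage is 2.3 − 7.2 = -4.9 V < 0.7 V, so it is off. The assumption is consistent.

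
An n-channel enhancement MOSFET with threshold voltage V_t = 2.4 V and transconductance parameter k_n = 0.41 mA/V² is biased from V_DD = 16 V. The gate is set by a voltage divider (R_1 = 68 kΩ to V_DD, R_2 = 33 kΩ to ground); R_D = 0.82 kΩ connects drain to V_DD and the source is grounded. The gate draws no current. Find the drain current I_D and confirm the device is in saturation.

I_D ≈ 1.6 mA

V_G = V_DD·R_2/(R_1+R_2) = 16×33/101 = 5.23 V. With the source grounded, V_GS = V_G = 5.23 V.
Assume saturation: I_D = (k_n/2)(V_GS − V_t)² = (0.41/2)×(5.23 − 2.4)² = 0.205×2.83² = 1.64 mA.
V_DS = V_DD − I_D·R_D = 16 − 1.64×0.82 = 14.7 V.
Saturation requires V_DS ≥ V_GS − V_t = 2.83 V; 14.7 ≥ 2.83 ✓.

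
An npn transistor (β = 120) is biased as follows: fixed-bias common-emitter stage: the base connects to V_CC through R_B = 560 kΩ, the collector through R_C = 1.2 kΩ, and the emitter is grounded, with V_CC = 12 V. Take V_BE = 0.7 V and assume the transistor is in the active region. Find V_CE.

Base loop: V_CC = I_B·R_B + V_BE, so I_B = (12 − 0.7)/560 kΩ = 0.0202 mA.
In the active region I_C = β·I_B = 120 × 0.0202 = 2.42 mA.
Collector loop: V_CE = V_CC − I_C·R_C = 12 − 2.42×1.2 = 9.09 V.
Since V_CE = 9.09 V > V_CE(sat) ≈ 0.2 V, the transistor is in the active region as assumed.

V_CE ≈ 9.1 V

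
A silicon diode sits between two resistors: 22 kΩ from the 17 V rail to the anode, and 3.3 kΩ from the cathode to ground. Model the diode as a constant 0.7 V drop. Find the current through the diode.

The two resistors are in series with the diode, so KVL gives 17 = I·22 + 0.7 + I·3.3.
I = (17 − 0.7) / (22 + 3.3) kΩ = 16.3 / 25.3 = 0.644 mA.

I ≈ 0.64 mA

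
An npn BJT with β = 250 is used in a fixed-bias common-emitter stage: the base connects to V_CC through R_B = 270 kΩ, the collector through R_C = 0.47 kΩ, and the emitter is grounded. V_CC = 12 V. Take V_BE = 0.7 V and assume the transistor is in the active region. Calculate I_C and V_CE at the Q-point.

I_C ≈ 10 mA, V_CE ≈ 7.1 V

Base loop: V_CC = I_B·R_B + V_BE, so I_B = (12 − 0.7)/270 kΩ = 0.0419 mA.
In the active region I_C = β·I_B = 250 × 0.0419 = 10.5 mA.
Collector loop: V_CE = V_CC − I_C·R_C = 12 − 10.5×0.47 = 7.08 V.
Since V_CE = 7.08 V > V_CE(sat) ≈ 0.2 V, the transistor is in the active region as assumed.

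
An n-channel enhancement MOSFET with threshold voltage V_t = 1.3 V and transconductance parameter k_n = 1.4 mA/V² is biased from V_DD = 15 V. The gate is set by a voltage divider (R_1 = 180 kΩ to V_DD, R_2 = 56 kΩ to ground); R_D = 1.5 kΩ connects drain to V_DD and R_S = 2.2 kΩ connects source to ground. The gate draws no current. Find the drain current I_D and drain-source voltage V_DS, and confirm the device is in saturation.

I_D ≈ 0.6 mA, V_DS ≈ 13 V

V_G = V_DD·R_2/(R_1+R_2) = 15×56/236 = 3.56 V.
Assume saturation: I_D = (k_n/2)(V_GS − V_t)² with V_GS = V_G − I_D·R_S = 3.56 − 2.2·I_D.
Substituting gives 3.39·I_D² − 7.96·I_D + 3.57 = 0, with roots I_D = 0.605 or 1.74 mA.
The root I_D = 1.74 mA gives V_GS = -0.279 V ≤ V_t, so take I_D = 0.605 mA.
Then V_GS = 2.23 V and V_DS = V_DD − I_D(R_D+R_S) = 15 − 0.605×3.7 = 12.8 V.
Saturation requires V_DS ≥ V_GS − V_t = 0.929 V; 12.8 ≥ 0.929 ✓.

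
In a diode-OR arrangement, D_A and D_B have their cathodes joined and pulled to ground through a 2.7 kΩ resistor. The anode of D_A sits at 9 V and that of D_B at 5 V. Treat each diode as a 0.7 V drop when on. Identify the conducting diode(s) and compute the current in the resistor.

Assume both conduct. Then node N would need to be at both 9−0.7 = 8.3 V and 5−0.7 = 4.3 V, which is impossible.
Assume only D_A conducts: V_N = 9 − 0.7 = 8.3 V, so I_R = 8.3/2.7 = 3.07 mA.
Check D_B: its anode-to-cathode voltage is 5 − 8.3 = -3.3 V < 0.7 V, so it is off. The assumption is consistent.

Only D_A conducts; I_R ≈ 3.1 mA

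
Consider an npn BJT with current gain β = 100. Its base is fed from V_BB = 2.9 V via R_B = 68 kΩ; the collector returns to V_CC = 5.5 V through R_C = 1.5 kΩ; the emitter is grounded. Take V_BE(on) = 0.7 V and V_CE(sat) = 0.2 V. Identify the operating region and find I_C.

active; I_C ≈ 3.2 mA

Assume active. Base-emitter loop: I_B = (V_BB − V_BE)/R_B = (2.9 − 0.7)/68 = 0.0324 mA.
I_C = β·I_B = 100×0.0324 = 3.24 mA.
V_CE = V_CC − I_C·R_C = 5.5 − 3.24×1.5 = 0.647 V > V_CE(sat), so the active-region assumption holds.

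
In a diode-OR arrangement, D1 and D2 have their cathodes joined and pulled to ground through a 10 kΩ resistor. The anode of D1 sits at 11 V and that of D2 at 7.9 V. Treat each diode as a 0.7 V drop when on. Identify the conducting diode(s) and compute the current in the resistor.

Only D1 conducts; I_R ≈ 1 mA

Assume both conduct. Then node N would need to be at both 11−0.7 = 10.3 V and 7.9−0.7 = 7.2 V, which is impossible.
Assume only D1 conducts: V_N = 11 − 0.7 = 10.3 V, so I_R = 10.3/10 = 1.03 mA.
Check D2: its anode-to-cathode voltage is 7.9 − 10.3 = -2.4 V < 0.7 V, so it is off. The assumption is consistent.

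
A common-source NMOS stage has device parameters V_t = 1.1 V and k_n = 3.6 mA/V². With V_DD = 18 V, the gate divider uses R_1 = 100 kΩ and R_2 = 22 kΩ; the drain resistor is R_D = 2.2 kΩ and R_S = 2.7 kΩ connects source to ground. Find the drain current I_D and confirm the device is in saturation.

V_G = V_DD·R_2/(R_1+R_2) = 18×22/122 = 3.25 V.
Assume saturation: I_D = (k_n/2)(V_GS − V_t)² with V_GS = V_G − I_D·R_S = 3.25 − 2.7·I_D.
Substituting gives 13.1·I_D² − 21.9·I_D + 8.29 = 0, with roots I_D = 0.584 or 1.08 mA.
The root I_D = 1.08 mA gives V_GS = 0.325 V ≤ V_t, so take I_D = 0.584 mA.
Then V_GS = 1.67 V and V_DS = V_DD − I_D(R_D+R_S) = 18 − 0.584×4.9 = 15.1 V.
Saturation requires V_DS ≥ V_GS − V_t = 0.57 V; 15.1 ≥ 0.57 ✓.

I_D ≈ 0.58 mA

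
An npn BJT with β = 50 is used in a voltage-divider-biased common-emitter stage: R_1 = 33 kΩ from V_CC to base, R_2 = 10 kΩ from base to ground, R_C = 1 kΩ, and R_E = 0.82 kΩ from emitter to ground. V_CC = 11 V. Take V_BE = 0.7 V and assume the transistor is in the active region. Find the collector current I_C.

I_C ≈ 1.9 mA

Thevenize the base divider: V_Th = V_CC·R_2/(R_1+R_2) = 11×10/43 = 2.56 V, R_Th = R_1‖R_2 = 7.67 kΩ.
Base-emitter loop: V_Th = I_B·R_Th + V_BE + (β+1)I_B·R_E, so I_B = (2.56 − 0.7) / (7.67 + 51×0.82) = 0.0375 mA.
I_C = β·I_B = 50×0.0375 = 1.88 mA, and I_E = (β+1)I_B = 1.91 mA.
V_CE = V_CC − I_C·R_C − I_E·R_E = 11 − 1.88×1 − 1.91×0.82 = 7.55 V.
V_CE = 7.55 V > 0.2 V confirms active-region operation.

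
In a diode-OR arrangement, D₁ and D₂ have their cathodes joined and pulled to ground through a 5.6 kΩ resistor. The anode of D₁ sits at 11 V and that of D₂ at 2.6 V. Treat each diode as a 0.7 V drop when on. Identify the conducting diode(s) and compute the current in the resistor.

Only D₁ conducts; I_R ≈ 1.8 mA

Assume both conduct. Then node N would need to be at both 11−0.7 = 10.3 V and 2.6−0.7 = 1.9 V, which is impossible.
Assume only D₁ conducts: V_N = 11 − 0.7 = 10.3 V, so I_R = 10.3/5.6 = 1.84 mA.
Check D₂: its anode-to-cathode voltage is 2.6 − 10.3 = -7.7 V < 0.7 V, so it is off. The assumption is consistent.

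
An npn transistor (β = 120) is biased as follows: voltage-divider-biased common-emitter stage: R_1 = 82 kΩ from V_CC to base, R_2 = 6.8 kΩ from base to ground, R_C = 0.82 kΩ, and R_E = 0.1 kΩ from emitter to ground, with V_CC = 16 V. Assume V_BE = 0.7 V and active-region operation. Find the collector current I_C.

I_C ≈ 3.4 mA

Thevenize the base divider: V_Th = V_CC·R_2/(R_1+R_2) = 16×6.8/88.8 = 1.23 V, R_Th = R_1‖R_2 = 6.28 kΩ.
Base-emitter loop: V_Th = I_B·R_Th + V_BE + (β+1)I_B·R_E, so I_B = (1.23 − 0.7) / (6.28 + 121×0.1) = 0.0286 mA.
I_C = β·I_B = 120×0.0286 = 3.43 mA, and I_E = (β+1)I_B = 3.46 mA.
V_CE = V_CC − I_C·R_C − I_E·R_E = 16 − 3.43×0.82 − 3.46×0.1 = 12.8 V.
V_CE = 12.8 V > 0.2 V confirms active-region operation.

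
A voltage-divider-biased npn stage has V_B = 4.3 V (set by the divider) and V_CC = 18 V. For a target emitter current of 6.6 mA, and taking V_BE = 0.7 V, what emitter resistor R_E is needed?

V_E = V_B − V_BE = 4.3 − 0.7 = 3.6 V.
R_E = V_E / I_E = 3.6 / 6.6 = 0.545 kΩ.

R_E ≈ 0.55 kΩ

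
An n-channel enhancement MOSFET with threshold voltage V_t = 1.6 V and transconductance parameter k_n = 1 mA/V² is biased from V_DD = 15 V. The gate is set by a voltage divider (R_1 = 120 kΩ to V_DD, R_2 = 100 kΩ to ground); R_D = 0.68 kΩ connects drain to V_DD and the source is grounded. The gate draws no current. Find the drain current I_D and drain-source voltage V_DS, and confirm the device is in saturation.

I_D ≈ 14 mA, V_DS ≈ 5.7 V

V_G = V_DD·R_2/(R_1+R_2) = 15×100/220 = 6.82 V. With the source grounded, V_GS = V_G = 6.82 V.
Assume saturation: I_D = (k_n/2)(V_GS − V_t)² = (1/2)×(6.82 − 1.6)² = 0.5×5.22² = 13.6 mA.
V_DS = V_DD − I_D·R_D = 15 − 13.6×0.68 = 5.74 V.
Saturation requires V_DS ≥ V_GS − V_t = 5.22 V; 5.74 ≥ 5.22 ✓.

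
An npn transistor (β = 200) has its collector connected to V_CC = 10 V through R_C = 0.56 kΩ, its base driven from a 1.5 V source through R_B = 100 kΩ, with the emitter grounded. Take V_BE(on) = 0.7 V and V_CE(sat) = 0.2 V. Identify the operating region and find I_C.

Assume active. Base-emitter loop: I_B = (V_BB − V_BE)/R_B = (1.5 − 0.7)/100 = 0.008 mA.
I_C = β·I_B = 200×0.008 = 1.6 mA.
V_CE = V_CC − I_C·R_C = 10 − 1.6×0.56 = 9.1 V > V_CE(sat), so the active-region assumption holds.

active; I_C ≈ 1.6 mA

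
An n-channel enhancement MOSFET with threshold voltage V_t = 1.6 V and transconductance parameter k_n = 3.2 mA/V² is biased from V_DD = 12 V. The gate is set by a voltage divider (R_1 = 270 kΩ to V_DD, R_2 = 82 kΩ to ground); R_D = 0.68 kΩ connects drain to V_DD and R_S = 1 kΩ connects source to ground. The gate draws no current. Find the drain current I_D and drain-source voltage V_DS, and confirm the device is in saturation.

V_G = V_DD·R_2/(R_1+R_2) = 12×82/352 = 2.8 V.
Assume saturation: I_D = (k_n/2)(V_GS − V_t)² with V_GS = V_G − I_D·R_S = 2.8 − 1·I_D.
Substituting gives 1.6·I_D² − 4.83·I_D + 2.29 = 0, with roots I_D = 0.589 or 2.43 mA.
The root I_D = 2.43 mA gives V_GS = 0.368 V ≤ V_t, so take I_D = 0.589 mA.
Then V_GS = 2.21 V and V_DS = V_DD − I_D(R_D+R_S) = 12 − 0.589×1.68 = 11 V.
Saturation requires V_DS ≥ V_GS − V_t = 0.607 V; 11 ≥ 0.607 ✓.

I_D ≈ 0.59 mA, V_DS ≈ 11 V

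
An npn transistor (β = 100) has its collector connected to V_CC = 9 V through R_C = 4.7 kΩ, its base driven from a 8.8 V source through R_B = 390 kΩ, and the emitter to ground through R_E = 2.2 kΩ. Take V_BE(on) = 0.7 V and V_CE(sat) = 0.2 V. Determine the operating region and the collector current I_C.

Assume active: I_B = (8.8 − 0.7)/(390 + 101×2.2) = 0.0132 mA, I_C = β·I_B = 1.32 mA.
Then V_CE = 9 − 1.32×4.7 − 1.34×2.2 = -0.158 V < 0.2 V — the active assumption fails.
Re-solve with V_CE = 0.2 V. KCL at the emitter: V_E/R_E = (V_BB−0.7−V_E)/R_B + (V_CC−0.2−V_E)/R_C, giving V_E = 2.83 V.
I_C = (V_CC − 0.2 − V_E)/R_C = (8.8 − 2.83)/4.7 = 1.27 mA.
Check: I_B = (8.1 − 2.83)/390 = 0.0135 mA, and β·I_B = 1.35 mA > I_C, confirming saturation.

saturation; I_C ≈ 1.3 mA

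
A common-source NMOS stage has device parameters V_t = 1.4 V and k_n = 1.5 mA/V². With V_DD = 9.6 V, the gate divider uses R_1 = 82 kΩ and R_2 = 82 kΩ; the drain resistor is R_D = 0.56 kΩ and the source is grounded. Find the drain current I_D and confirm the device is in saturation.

V_G = V_DD·R_2/(R_1+R_2) = 9.6×82/164 = 4.8 V. With the source grounded, V_GS = V_G = 4.8 V.
Assume saturation: I_D = (k_n/2)(V_GS − V_t)² = (1.5/2)×(4.8 − 1.4)² = 0.75×3.4² = 8.67 mA.
V_DS = V_DD − I_D·R_D = 9.6 − 8.67×0.56 = 4.74 V.
Saturation requires V_DS ≥ V_GS − V_t = 3.4 V; 4.74 ≥ 3.4 ✓.

I_D ≈ 8.7 mA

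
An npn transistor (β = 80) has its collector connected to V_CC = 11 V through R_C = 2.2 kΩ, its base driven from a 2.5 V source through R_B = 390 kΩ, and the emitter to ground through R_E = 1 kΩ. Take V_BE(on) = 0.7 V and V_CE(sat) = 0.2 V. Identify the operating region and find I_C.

Assume active. Base-emitter loop: I_B = (V_BB − V_BE)/(R_B + (β+1)R_E) = (2.5 − 0.7)/(390 + 81×1) = 0.00382 mA.
I_C = β·I_B = 80×0.00382 = 0.306 mA.
V_CE = V_CC − I_C·R_C − I_E·R_E = 11 − 0.306×2.2 − 0.31×1 = 10 V > V_CE(sat), so the active-region assumption holds.

active; I_C ≈ 0.31 mA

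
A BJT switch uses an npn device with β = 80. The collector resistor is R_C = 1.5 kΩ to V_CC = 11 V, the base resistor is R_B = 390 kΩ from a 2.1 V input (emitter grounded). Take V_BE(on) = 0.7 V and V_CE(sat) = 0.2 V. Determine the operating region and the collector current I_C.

active; I_C ≈ 0.29 mA

Assume active. Base-emitter loop: I_B = (V_BB − V_BE)/R_B = (2.1 − 0.7)/390 = 0.00359 mA.
I_C = β·I_B = 80×0.00359 = 0.287 mA.
V_CE = V_CC − I_C·R_C = 11 − 0.287×1.5 = 10.6 V > V_CE(sat), so the active-region assumption holds.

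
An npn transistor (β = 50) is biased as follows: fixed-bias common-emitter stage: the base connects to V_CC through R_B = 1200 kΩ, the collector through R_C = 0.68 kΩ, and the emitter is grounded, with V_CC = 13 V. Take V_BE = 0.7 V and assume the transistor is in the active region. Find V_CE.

V_CE ≈ 13 V

Base loop: V_CC = I_B·R_B + V_BE, so I_B = (13 − 0.7)/1200 kΩ = 0.0103 mA.
In the active region I_C = β·I_B = 50 × 0.0103 = 0.513 mA.
Collector loop: V_CE = V_CC − I_C·R_C = 13 − 0.513×0.68 = 12.7 V.
Since V_CE = 12.7 V > V_CE(sat) ≈ 0.2 V, the transistor is in the active region as assumed.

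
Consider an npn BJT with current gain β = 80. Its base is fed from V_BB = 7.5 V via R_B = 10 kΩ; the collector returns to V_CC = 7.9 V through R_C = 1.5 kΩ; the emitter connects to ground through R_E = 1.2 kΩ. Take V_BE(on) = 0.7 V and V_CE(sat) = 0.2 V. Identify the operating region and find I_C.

Assume active: I_B = (7.5 − 0.7)/(10 + 81×1.2) = 0.0634 mA, I_C = β·I_B = 5.07 mA.
Then V_CE = 7.9 − 5.07×1.5 − 5.14×1.2 = -5.88 V < 0.2 V — the active assumption fails.
Re-solve with V_CE = 0.2 V. KCL at the emitter: V_E/R_E = (V_BB−0.7−V_E)/R_B + (V_CC−0.2−V_E)/R_C, giving V_E = 3.63 V.
I_C = (V_CC − 0.2 − V_E)/R_C = (7.7 − 3.63)/1.5 = 2.71 mA.
Check: I_B = (6.8 − 3.63)/10 = 0.317 mA, and β·I_B = 25.3 mA > I_C, confirming saturation.

saturation; I_C ≈ 2.7 mA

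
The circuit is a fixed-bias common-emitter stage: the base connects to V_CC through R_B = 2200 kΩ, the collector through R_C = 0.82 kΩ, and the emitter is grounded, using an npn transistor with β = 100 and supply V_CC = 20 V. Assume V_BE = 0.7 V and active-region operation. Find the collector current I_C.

Base loop: V_CC = I_B·R_B + V_BE, so I_B = (20 − 0.7)/2200 kΩ = 0.00877 mA.
In the active region I_C = β·I_B = 100 × 0.00877 = 0.877 mA.
Collector loop: V_CE = V_CC − I_C·R_C = 20 − 0.877×0.82 = 19.3 V.
Since V_CE = 19.3 V > V_CE(sat) ≈ 0.2 V, the transistor is in the active region as assumed.

I_C ≈ 0.88 mA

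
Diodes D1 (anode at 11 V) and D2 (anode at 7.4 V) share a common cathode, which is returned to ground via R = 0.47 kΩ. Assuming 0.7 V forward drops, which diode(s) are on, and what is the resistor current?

Assume both conduct. Then node N would need to be at both 11−0.7 = 10.3 V and 7.4−0.7 = 6.7 V, which is impossible.
Assume only D1 conducts: V_N = 11 − 0.7 = 10.3 V, so I_R = 10.3/0.47 = 21.9 mA.
Check D2: its anode-to-cathode voltage is 7.4 − 10.3 = -2.9 V < 0.7 V, so it is off. The assumption is consistent.

Only D1 conducts; I_R ≈ 22 mA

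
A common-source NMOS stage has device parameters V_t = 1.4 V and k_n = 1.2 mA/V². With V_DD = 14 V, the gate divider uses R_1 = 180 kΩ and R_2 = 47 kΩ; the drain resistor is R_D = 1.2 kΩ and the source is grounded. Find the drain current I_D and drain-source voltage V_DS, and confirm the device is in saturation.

V_G = V_DD·R_2/(R_1+R_2) = 14×47/227 = 2.9 V. With the source grounded, V_GS = V_G = 2.9 V.
Assume saturation: I_D = (k_n/2)(V_GS − V_t)² = (1.2/2)×(2.9 − 1.4)² = 0.6×1.5² = 1.35 mA.
V_DS = V_DD − I_D·R_D = 14 − 1.35×1.2 = 12.4 V.
Saturation requires V_DS ≥ V_GS − V_t = 1.5 V; 12.4 ≥ 1.5 ✓.

I_D ≈ 1.3 mA, V_DS ≈ 12 V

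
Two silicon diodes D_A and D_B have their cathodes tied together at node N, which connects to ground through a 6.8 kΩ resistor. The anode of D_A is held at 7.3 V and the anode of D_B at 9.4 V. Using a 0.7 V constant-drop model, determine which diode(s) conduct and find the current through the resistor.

Only D_B conducts; I_R ≈ 1.3 mA

Assume both conduct. Then node N would need to be at both 7.3−0.7 = 6.6 V and 9.4−0.7 = 8.7 V, which is impossible.
Assume only D_B conducts: V_N = 9.4 − 0.7 = 8.7 V, so I_R = 8.7/6.8 = 1.28 mA.
Check D_A: its anode-to-cathode voltage is 7.3 − 8.7 = -1.4 V < 0.7 V, so it is off. The assumption is consistent.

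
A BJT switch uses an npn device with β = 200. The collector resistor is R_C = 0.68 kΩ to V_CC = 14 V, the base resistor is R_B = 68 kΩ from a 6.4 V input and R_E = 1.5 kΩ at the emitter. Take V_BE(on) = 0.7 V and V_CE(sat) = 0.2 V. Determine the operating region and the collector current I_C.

Assume active. Base-emitter loop: I_B = (V_BB − V_BE)/(R_B + (β+1)R_E) = (6.4 − 0.7)/(68 + 201×1.5) = 0.0154 mA.
I_C = β·I_B = 200×0.0154 = 3.09 mA.
V_CE = V_CC − I_C·R_C − I_E·R_E = 14 − 3.09×0.68 − 3.1×1.5 = 7.25 V > V_CE(sat), so the active-region assumption holds.

active; I_C ≈ 3.1 mA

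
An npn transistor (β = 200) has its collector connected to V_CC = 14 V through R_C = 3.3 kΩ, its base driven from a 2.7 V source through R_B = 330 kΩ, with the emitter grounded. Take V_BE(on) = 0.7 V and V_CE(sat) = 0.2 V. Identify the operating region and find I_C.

active; I_C ≈ 1.2 mA

Assume active. Base-emitter loop: I_B = (V_BB − V_BE)/R_B = (2.7 − 0.7)/330 = 0.00606 mA.
I_C = β·I_B = 200×0.00606 = 1.21 mA.
V_CE = V_CC − I_C·R_C = 14 − 1.21×3.3 = 10 V > V_CE(sat), so the active-region assumption holds.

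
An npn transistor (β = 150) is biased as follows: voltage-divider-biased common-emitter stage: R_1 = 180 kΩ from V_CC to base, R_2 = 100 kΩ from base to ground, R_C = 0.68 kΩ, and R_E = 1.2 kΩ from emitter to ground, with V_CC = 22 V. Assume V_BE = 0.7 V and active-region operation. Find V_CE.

Thevenize the base divider: V_Th = V_CC·R_2/(R_1+R_2) = 22×100/280 = 7.86 V, R_Th = R_1‖R_2 = 64.3 kΩ.
Base-emitter loop: V_Th = I_B·R_Th + V_BE + (β+1)I_B·R_E, so I_B = (7.86 − 0.7) / (64.3 + 151×1.2) = 0.0292 mA.
I_C = β·I_B = 150×0.0292 = 4.37 mA, and I_E = (β+1)I_B = 4.4 mA.
V_CE = V_CC − I_C·R_C − I_E·R_E = 22 − 4.37×0.68 − 4.4×1.2 = 13.7 V.
V_CE = 13.7 V > 0.2 V confirms active-region operation.

V_CE ≈ 14 V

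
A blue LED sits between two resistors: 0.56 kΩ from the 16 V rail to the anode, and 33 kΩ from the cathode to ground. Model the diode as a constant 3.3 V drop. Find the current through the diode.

The two resistors are in series with the diode, so KVL gives 16 = I·0.56 + 3.3 + I·33.
I = (16 − 3.3) / (0.56 + 33) kΩ = 12.7 / 33.6 = 0.378 mA.

I ≈ 0.38 mA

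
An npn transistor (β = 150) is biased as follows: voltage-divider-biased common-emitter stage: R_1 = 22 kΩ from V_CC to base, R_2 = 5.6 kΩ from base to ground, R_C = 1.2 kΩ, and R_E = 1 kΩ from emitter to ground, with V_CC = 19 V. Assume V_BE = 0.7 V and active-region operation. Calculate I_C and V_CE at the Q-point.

I_C ≈ 3 mA, V_CE ≈ 12 V

Thevenize the base divider: V_Th = V_CC·R_2/(R_1+R_2) = 19×5.6/27.6 = 3.86 V, R_Th = R_1‖R_2 = 4.46 kΩ.
Base-emitter loop: V_Th = I_B·R_Th + V_BE + (β+1)I_B·R_E, so I_B = (3.86 − 0.7) / (4.46 + 151×1) = 0.0203 mA.
I_C = β·I_B = 150×0.0203 = 3.04 mA, and I_E = (β+1)I_B = 3.06 mA.
V_CE = V_CC − I_C·R_C − I_E·R_E = 19 − 3.04×1.2 − 3.06×1 = 12.3 V.
V_CE = 12.3 V > 0.2 V confirms active-region operation.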